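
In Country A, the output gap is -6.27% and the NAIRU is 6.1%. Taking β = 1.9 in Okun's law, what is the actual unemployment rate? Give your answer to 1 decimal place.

9.4%

From Okun's law, u - u* = -(output gap)/β = -(-6.27)/1.9 = 3.3 points.
So u = 6.1 + 3.3 = 9.4%.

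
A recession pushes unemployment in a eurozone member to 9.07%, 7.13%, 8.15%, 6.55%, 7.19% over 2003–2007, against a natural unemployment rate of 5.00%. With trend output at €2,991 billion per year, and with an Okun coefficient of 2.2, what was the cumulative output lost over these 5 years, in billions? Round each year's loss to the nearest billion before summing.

Year 2003: gap = -2.2 × (9.07 - 5) = -8.954%, loss ≈ 2991 × 8.954/100 ≈ 268.
Year 2004: gap = -2.2 × (7.13 - 5) = -4.686%, loss ≈ 2991 × 4.686/100 ≈ 140.
Year 2005: gap = -2.2 × (8.15 - 5) = -6.93%, loss ≈ 2991 × 6.93/100 ≈ 207.
Year 2006: gap = -2.2 × (6.55 - 5) = -3.41%, loss ≈ 2991 × 3.41/100 ≈ 102.
Year 2007: gap = -2.2 × (7.19 - 5) = -4.818%, loss ≈ 2991 × 4.818/100 ≈ 144.
Total lost output = 268 + 140 + 207 + 102 + 144 = 861 billion.

€861 billion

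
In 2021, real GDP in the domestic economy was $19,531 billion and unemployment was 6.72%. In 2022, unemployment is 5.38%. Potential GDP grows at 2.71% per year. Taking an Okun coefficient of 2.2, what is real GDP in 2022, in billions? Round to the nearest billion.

$20,636 billion

Δu = 5.38 - 6.72 = -1.34 points.
Okun's law (growth form): g_Y = g_Y* - β × Δu = 2.71 - 2.2 × (-1.34) = 2.71 + 2.948 = 5.658%.
Real GDP in the next year = 19531 × (1 + 5.658/100) = 19531 × 1.05658 ≈ 20636 billion.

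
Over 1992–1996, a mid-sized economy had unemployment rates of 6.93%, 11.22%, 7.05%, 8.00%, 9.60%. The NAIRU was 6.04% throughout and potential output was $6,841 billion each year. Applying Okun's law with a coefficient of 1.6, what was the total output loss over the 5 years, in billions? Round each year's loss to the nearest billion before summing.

Year 1992: gap = -1.6 × (6.93 - 6.04) = -1.424%, loss ≈ 6841 × 1.424/100 ≈ 97.
Year 1993: gap = -1.6 × (11.22 - 6.04) = -8.288%, loss ≈ 6841 × 8.288/100 ≈ 567.
Year 1994: gap = -1.6 × (7.05 - 6.04) = -1.616%, loss ≈ 6841 × 1.616/100 ≈ 111.
Year 1995: gap = -1.6 × (8 - 6.04) = -3.136%, loss ≈ 6841 × 3.136/100 ≈ 215.
Year 1996: gap = -1.6 × (9.6 - 6.04) = -5.696%, loss ≈ 6841 × 5.696/100 ≈ 390.
Total lost output = 97 + 567 + 111 + 215 + 390 = 1380 billion.

$1,380 billion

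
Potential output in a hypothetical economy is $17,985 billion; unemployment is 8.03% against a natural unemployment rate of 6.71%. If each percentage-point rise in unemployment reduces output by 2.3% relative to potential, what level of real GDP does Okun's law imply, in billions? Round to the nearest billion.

$17,439 billion

Unemployment gap = 8.03 - 6.71 = 1.32 points, so the output gap is -2.3 × 1.32 = -3.036%.
Actual GDP = 17985 × (1 - 3.036/100) = 17985 × 0.96964 ≈ 17439 billion.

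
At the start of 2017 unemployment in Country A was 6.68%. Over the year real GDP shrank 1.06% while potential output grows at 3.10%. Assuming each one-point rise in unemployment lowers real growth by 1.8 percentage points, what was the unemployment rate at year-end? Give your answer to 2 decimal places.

8.99%

Growth-rate Okun's law: g_Y = g_Y* - β × Δu, so Δu = (g_Y* - g_Y)/β.
Δu = (3.1 + 1.06)/1.8 = 4.16/1.8 = 2.31 percentage points.
Year-end unemployment = 6.68 + 2.31 = 8.99%.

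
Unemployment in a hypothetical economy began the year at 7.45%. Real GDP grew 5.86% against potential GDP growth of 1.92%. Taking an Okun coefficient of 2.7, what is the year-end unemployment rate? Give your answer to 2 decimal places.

Growth-rate Okun's law: g_Y = g_Y* - β × Δu, so Δu = (g_Y* - g_Y)/β.
Δu = (1.92 - 5.86)/2.7 = -3.94/2.7 = -1.46 percentage points.
Year-end unemployment = 7.45 - 1.46 = 5.99%.

5.99%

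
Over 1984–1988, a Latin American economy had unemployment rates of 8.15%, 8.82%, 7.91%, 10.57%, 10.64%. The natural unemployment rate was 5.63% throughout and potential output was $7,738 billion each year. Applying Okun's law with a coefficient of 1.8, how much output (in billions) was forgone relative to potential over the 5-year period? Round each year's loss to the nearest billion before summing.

Year 1984: gap = -1.8 × (8.15 - 5.63) = -4.536%, loss ≈ 7738 × 4.536/100 ≈ 351.
Year 1985: gap = -1.8 × (8.82 - 5.63) = -5.742%, loss ≈ 7738 × 5.742/100 ≈ 444.
Year 1986: gap = -1.8 × (7.91 - 5.63) = -4.104%, loss ≈ 7738 × 4.104/100 ≈ 318.
Year 1987: gap = -1.8 × (10.57 - 5.63) = -8.892%, loss ≈ 7738 × 8.892/100 ≈ 688.
Year 1988: gap = -1.8 × (10.64 - 5.63) = -9.018%, loss ≈ 7738 × 9.018/100 ≈ 698.
Total lost output = 351 + 444 + 318 + 688 + 698 = 2499 billion.

$2,499 billion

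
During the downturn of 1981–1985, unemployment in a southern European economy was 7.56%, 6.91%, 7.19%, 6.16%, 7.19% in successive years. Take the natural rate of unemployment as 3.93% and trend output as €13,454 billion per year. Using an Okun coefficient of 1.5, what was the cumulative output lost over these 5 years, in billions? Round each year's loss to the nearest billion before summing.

Year 1981: gap = -1.5 × (7.56 - 3.93) = -5.445%, loss ≈ 13454 × 5.445/100 ≈ 733.
Year 1982: gap = -1.5 × (6.91 - 3.93) = -4.47%, loss ≈ 13454 × 4.47/100 ≈ 601.
Year 1983: gap = -1.5 × (7.19 - 3.93) = -4.89%, loss ≈ 13454 × 4.89/100 ≈ 658.
Year 1984: gap = -1.5 × (6.16 - 3.93) = -3.345%, loss ≈ 13454 × 3.345/100 ≈ 450.
Year 1985: gap = -1.5 × (7.19 - 3.93) = -4.89%, loss ≈ 13454 × 4.89/100 ≈ 658.
Total lost output = 733 + 601 + 658 + 450 + 658 = 3100 billion.

€3,100 billion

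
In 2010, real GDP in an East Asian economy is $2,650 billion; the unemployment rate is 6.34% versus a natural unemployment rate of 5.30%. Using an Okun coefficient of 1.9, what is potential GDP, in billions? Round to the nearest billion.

$2,703 billion

Unemployment gap = 6.34 - 5.3 = 1.04 points, so output gap = -1.9 × 1.04 = -1.976%.
Since Y = Y* × (1 + gap/100), Y* = 2650/0.98024 ≈ 2703 billion.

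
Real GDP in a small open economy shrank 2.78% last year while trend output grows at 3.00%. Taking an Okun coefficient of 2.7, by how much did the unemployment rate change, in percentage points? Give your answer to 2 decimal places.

2.14 percentage points

Growth-rate Okun's law: g_Y = g_Y* - β × Δu, so Δu = (g_Y* - g_Y)/β.
Δu = (3 + 2.78)/2.7 = 5.78/2.7 = 2.14 percentage points.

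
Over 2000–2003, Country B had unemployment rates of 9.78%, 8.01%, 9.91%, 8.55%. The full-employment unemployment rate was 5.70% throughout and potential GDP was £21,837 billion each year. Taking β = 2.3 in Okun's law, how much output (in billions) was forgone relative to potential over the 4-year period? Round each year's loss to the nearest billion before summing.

£6,754 billion

Year 2000: gap = -2.3 × (9.78 - 5.7) = -9.384%, loss ≈ 21837 × 9.384/100 ≈ 2049.
Year 2001: gap = -2.3 × (8.01 - 5.7) = -5.313%, loss ≈ 21837 × 5.313/100 ≈ 1160.
Year 2002: gap = -2.3 × (9.91 - 5.7) = -9.683%, loss ≈ 21837 × 9.683/100 ≈ 2114.
Year 2003: gap = -2.3 × (8.55 - 5.7) = -6.555%, loss ≈ 21837 × 6.555/100 ≈ 1431.
Total lost output = 2049 + 1160 + 2114 + 1431 = 6754 billion.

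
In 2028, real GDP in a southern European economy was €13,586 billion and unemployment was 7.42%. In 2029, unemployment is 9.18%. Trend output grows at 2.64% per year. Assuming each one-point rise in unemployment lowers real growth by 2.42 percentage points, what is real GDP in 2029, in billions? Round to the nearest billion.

Δu = 9.18 - 7.42 = 1.76 points.
Okun's law (growth form): g_Y = g_Y* - β × Δu = 2.64 - 2.42 × (1.76) = 2.64 - 4.2592 = -1.6192%.
Real GDP in the next year = 13586 × (1 - 1.6192/100) = 13586 × 0.983808 ≈ 13366 billion.

€13,366 billion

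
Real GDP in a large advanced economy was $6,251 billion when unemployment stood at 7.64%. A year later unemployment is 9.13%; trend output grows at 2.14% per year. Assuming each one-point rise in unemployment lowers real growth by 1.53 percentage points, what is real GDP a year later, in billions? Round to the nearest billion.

$6,242 billion

Δu = 9.13 - 7.64 = 1.49 points.
Okun's law (growth form): g_Y = g_Y* - β × Δu = 2.14 - 1.53 × (1.49) = 2.14 - 2.2797 = -0.1397%.
Real GDP in the next year = 6251 × (1 - 0.1397/100) = 6251 × 0.998603 ≈ 6242 billion.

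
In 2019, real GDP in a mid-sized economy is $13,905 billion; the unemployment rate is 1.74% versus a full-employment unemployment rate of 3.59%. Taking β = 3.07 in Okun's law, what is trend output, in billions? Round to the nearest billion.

$13,158 billion

Unemployment gap = 1.74 - 3.59 = -1.85 points, so output gap = -3.07 × (-1.85) = 5.6795%.
Since Y = Y* × (1 + gap/100), Y* = 13905/1.056795 ≈ 13158 billion.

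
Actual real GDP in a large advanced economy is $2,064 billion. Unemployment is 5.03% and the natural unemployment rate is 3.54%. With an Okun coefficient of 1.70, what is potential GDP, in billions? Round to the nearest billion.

$2,118 billion

Unemployment gap = 5.03 - 3.54 = 1.49 points, so output gap = -1.7 × 1.49 = -2.533%.
Since Y = Y* × (1 + gap/100), Y* = 2064/0.97467 ≈ 2118 billion.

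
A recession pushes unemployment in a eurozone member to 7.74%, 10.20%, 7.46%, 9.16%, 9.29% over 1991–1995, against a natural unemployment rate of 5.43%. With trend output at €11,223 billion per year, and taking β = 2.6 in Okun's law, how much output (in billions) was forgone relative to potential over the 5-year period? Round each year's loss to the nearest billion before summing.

Year 1991: gap = -2.6 × (7.74 - 5.43) = -6.006%, loss ≈ 11223 × 6.006/100 ≈ 674.
Year 1992: gap = -2.6 × (10.2 - 5.43) = -12.402%, loss ≈ 11223 × 12.402/100 ≈ 1392.
Year 1993: gap = -2.6 × (7.46 - 5.43) = -5.278%, loss ≈ 11223 × 5.278/100 ≈ 592.
Year 1994: gap = -2.6 × (9.16 - 5.43) = -9.698%, loss ≈ 11223 × 9.698/100 ≈ 1088.
Year 1995: gap = -2.6 × (9.29 - 5.43) = -10.036%, loss ≈ 11223 × 10.036/100 ≈ 1126.
Total lost output = 674 + 1392 + 592 + 1088 + 1126 = 4872 billion.

€4,872 billion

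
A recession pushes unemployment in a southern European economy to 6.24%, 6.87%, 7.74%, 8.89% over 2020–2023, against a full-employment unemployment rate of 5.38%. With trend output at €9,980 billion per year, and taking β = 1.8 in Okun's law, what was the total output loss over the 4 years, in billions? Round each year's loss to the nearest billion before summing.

€1,477 billion

Year 2020: gap = -1.8 × (6.24 - 5.38) = -1.548%, loss ≈ 9980 × 1.548/100 ≈ 154.
Year 2021: gap = -1.8 × (6.87 - 5.38) = -2.682%, loss ≈ 9980 × 2.682/100 ≈ 268.
Year 2022: gap = -1.8 × (7.74 - 5.38) = -4.248%, loss ≈ 9980 × 4.248/100 ≈ 424.
Year 2023: gap = -1.8 × (8.89 - 5.38) = -6.318%, loss ≈ 9980 × 6.318/100 ≈ 631.
Total lost output = 154 + 268 + 424 + 631 = 1477 billion.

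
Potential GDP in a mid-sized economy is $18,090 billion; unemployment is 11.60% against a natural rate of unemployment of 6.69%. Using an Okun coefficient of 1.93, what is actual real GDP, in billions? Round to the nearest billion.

Unemployment gap = 11.6 - 6.69 = 4.91 points, so the output gap is -1.93 × 4.91 = -9.4763%.
Actual GDP = 18090 × (1 - 9.4763/100) = 18090 × 0.905237 ≈ 16376 billion.

$16,376 billion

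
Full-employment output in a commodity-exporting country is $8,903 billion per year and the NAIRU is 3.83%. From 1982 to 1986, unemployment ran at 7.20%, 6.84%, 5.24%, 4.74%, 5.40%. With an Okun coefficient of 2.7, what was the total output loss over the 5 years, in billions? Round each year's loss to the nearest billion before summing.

$2,469 billion

Year 1982: gap = -2.7 × (7.2 - 3.83) = -9.099%, loss ≈ 8903 × 9.099/100 ≈ 810.
Year 1983: gap = -2.7 × (6.84 - 3.83) = -8.127%, loss ≈ 8903 × 8.127/100 ≈ 724.
Year 1984: gap = -2.7 × (5.24 - 3.83) = -3.807%, loss ≈ 8903 × 3.807/100 ≈ 339.
Year 1985: gap = -2.7 × (4.74 - 3.83) = -2.457%, loss ≈ 8903 × 2.457/100 ≈ 219.
Year 1986: gap = -2.7 × (5.4 - 3.83) = -4.239%, loss ≈ 8903 × 4.239/100 ≈ 377.
Total lost output = 810 + 724 + 339 + 219 + 377 = 2469 billion.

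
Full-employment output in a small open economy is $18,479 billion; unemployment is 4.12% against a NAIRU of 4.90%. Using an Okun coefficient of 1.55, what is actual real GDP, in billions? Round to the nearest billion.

Unemployment gap = 4.12 - 4.9 = -0.78 points, so the output gap is -1.55 × (-0.78) = 1.209%.
Actual GDP = 18479 × (1 + 1.209/100) = 18479 × 1.01209 ≈ 18702 billion.

$18,702 billion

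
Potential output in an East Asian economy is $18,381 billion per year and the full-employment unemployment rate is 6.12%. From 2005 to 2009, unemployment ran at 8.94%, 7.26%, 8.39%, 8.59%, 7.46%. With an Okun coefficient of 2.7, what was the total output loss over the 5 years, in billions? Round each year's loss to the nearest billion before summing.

Year 2005: gap = -2.7 × (8.94 - 6.12) = -7.614%, loss ≈ 18381 × 7.614/100 ≈ 1400.
Year 2006: gap = -2.7 × (7.26 - 6.12) = -3.078%, loss ≈ 18381 × 3.078/100 ≈ 566.
Year 2007: gap = -2.7 × (8.39 - 6.12) = -6.129%, loss ≈ 18381 × 6.129/100 ≈ 1127.
Year 2008: gap = -2.7 × (8.59 - 6.12) = -6.669%, loss ≈ 18381 × 6.669/100 ≈ 1226.
Year 2009: gap = -2.7 × (7.46 - 6.12) = -3.618%, loss ≈ 18381 × 3.618/100 ≈ 665.
Total lost output = 1400 + 566 + 1127 + 1226 + 665 = 4984 billion.

$4,984 billion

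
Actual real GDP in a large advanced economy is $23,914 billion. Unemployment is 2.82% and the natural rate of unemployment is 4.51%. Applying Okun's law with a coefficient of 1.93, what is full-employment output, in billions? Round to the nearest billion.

Unemployment gap = 2.82 - 4.51 = -1.69 points, so output gap = -1.93 × (-1.69) = 3.2617%.
Since Y = Y* × (1 + gap/100), Y* = 23914/1.032617 ≈ 23159 billion.

$23,159 billion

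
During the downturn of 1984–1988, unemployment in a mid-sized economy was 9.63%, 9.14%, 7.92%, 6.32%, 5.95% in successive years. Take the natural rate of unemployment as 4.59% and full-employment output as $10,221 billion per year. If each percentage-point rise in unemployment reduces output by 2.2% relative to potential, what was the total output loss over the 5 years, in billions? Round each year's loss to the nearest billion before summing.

$3,600 billion

Year 1984: gap = -2.2 × (9.63 - 4.59) = -11.088%, loss ≈ 10221 × 11.088/100 ≈ 1133.
Year 1985: gap = -2.2 × (9.14 - 4.59) = -10.01%, loss ≈ 10221 × 10.01/100 ≈ 1023.
Year 1986: gap = -2.2 × (7.92 - 4.59) = -7.326%, loss ≈ 10221 × 7.326/100 ≈ 749.
Year 1987: gap = -2.2 × (6.32 - 4.59) = -3.806%, loss ≈ 10221 × 3.806/100 ≈ 389.
Year 1988: gap = -2.2 × (5.95 - 4.59) = -2.992%, loss ≈ 10221 × 2.992/100 ≈ 306.
Total lost output = 1133 + 1023 + 749 + 389 + 306 = 3600 billion.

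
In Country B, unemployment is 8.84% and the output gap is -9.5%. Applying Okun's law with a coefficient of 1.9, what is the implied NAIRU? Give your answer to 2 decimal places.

From Okun's law, u - u* = -(output gap)/β = -(-9.5)/1.9 = 5 points.
So u* = 8.84 - 5 = 3.84%.

3.84%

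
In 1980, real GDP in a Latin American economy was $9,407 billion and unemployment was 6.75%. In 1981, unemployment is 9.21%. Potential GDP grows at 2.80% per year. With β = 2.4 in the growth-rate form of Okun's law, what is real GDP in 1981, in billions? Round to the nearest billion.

Δu = 9.21 - 6.75 = 2.46 points.
Okun's law (growth form): g_Y = g_Y* - β × Δu = 2.80 - 2.4 × (2.46) = 2.8 - 5.904 = -3.104%.
Real GDP in the next year = 9407 × (1 - 3.104/100) = 9407 × 0.96896 ≈ 9115 billion.

$9,115 billion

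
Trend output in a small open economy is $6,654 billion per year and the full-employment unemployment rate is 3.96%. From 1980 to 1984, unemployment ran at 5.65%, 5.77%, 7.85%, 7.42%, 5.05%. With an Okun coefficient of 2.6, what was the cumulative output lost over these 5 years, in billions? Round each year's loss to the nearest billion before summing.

Year 1980: gap = -2.6 × (5.65 - 3.96) = -4.394%, loss ≈ 6654 × 4.394/100 ≈ 292.
Year 1981: gap = -2.6 × (5.77 - 3.96) = -4.706%, loss ≈ 6654 × 4.706/100 ≈ 313.
Year 1982: gap = -2.6 × (7.85 - 3.96) = -10.114%, loss ≈ 6654 × 10.114/100 ≈ 673.
Year 1983: gap = -2.6 × (7.42 - 3.96) = -8.996%, loss ≈ 6654 × 8.996/100 ≈ 599.
Year 1984: gap = -2.6 × (5.05 - 3.96) = -2.834%, loss ≈ 6654 × 2.834/100 ≈ 189.
Total lost output = 292 + 313 + 673 + 599 + 189 = 2066 billion.

$2,066 billion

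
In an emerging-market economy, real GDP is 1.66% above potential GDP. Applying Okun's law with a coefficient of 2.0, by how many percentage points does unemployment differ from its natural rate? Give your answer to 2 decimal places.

-0.83 percentage points

Okun's law: output gap = -β × (u - u*), so u - u* = -(output gap)/β.
u - u* = -(1.66)/2.0 = -0.83 percentage points.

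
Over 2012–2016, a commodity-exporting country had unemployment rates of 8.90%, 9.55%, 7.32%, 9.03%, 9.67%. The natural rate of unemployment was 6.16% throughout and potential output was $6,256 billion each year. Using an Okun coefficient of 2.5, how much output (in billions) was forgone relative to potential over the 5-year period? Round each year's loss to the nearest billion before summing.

$2,138 billion

Year 2012: gap = -2.5 × (8.9 - 6.16) = -6.85%, loss ≈ 6256 × 6.85/100 ≈ 429.
Year 2013: gap = -2.5 × (9.55 - 6.16) = -8.475%, loss ≈ 6256 × 8.475/100 ≈ 530.
Year 2014: gap = -2.5 × (7.32 - 6.16) = -2.9%, loss ≈ 6256 × 2.9/100 ≈ 181.
Year 2015: gap = -2.5 × (9.03 - 6.16) = -7.175%, loss ≈ 6256 × 7.175/100 ≈ 449.
Year 2016: gap = -2.5 × (9.67 - 6.16) = -8.775%, loss ≈ 6256 × 8.775/100 ≈ 549.
Total lost output = 429 + 530 + 181 + 449 + 549 = 2138 billion.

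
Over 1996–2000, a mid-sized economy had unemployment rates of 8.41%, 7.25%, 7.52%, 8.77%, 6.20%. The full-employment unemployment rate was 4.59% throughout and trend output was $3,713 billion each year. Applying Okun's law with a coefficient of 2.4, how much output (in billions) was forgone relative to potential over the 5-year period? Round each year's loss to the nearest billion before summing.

$1,353 billion

Year 1996: gap = -2.4 × (8.41 - 4.59) = -9.168%, loss ≈ 3713 × 9.168/100 ≈ 340.
Year 1997: gap = -2.4 × (7.25 - 4.59) = -6.384%, loss ≈ 3713 × 6.384/100 ≈ 237.
Year 1998: gap = -2.4 × (7.52 - 4.59) = -7.032%, loss ≈ 3713 × 7.032/100 ≈ 261.
Year 1999: gap = -2.4 × (8.77 - 4.59) = -10.032%, loss ≈ 3713 × 10.032/100 ≈ 372.
Year 2000: gap = -2.4 × (6.2 - 4.59) = -3.864%, loss ≈ 3713 × 3.864/100 ≈ 143.
Total lost output = 340 + 237 + 261 + 372 + 143 = 1353 billion.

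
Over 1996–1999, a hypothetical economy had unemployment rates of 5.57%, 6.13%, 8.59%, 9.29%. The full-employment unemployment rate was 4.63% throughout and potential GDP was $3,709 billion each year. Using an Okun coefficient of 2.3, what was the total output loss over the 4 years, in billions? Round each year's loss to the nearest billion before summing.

$944 billion

Year 1996: gap = -2.3 × (5.57 - 4.63) = -2.162%, loss ≈ 3709 × 2.162/100 ≈ 80.
Year 1997: gap = -2.3 × (6.13 - 4.63) = -3.45%, loss ≈ 3709 × 3.45/100 ≈ 128.
Year 1998: gap = -2.3 × (8.59 - 4.63) = -9.108%, loss ≈ 3709 × 9.108/100 ≈ 338.
Year 1999: gap = -2.3 × (9.29 - 4.63) = -10.718%, loss ≈ 3709 × 10.718/100 ≈ 398.
Total lost output = 80 + 128 + 338 + 398 = 944 billion.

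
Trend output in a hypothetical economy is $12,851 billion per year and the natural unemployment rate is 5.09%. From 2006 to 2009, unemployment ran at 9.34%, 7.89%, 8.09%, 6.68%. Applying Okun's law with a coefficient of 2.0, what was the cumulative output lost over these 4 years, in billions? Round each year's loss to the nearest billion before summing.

$2,992 billion

Year 2006: gap = -2.0 × (9.34 - 5.09) = -8.5%, loss ≈ 12851 × 8.5/100 ≈ 1092.
Year 2007: gap = -2.0 × (7.89 - 5.09) = -5.6%, loss ≈ 12851 × 5.6/100 ≈ 720.
Year 2008: gap = -2.0 × (8.09 - 5.09) = -6%, loss ≈ 12851 × 6/100 ≈ 771.
Year 2009: gap = -2.0 × (6.68 - 5.09) = -3.18%, loss ≈ 12851 × 3.18/100 ≈ 409.
Total lost output = 1092 + 720 + 771 + 409 = 2992 billion.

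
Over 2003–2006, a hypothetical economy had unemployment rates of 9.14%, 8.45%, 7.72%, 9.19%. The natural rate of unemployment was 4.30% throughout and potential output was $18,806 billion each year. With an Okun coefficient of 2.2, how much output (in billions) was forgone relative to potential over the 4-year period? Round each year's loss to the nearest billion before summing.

Year 2003: gap = -2.2 × (9.14 - 4.3) = -10.648%, loss ≈ 18806 × 10.648/100 ≈ 2002.
Year 2004: gap = -2.2 × (8.45 - 4.3) = -9.13%, loss ≈ 18806 × 9.13/100 ≈ 1717.
Year 2005: gap = -2.2 × (7.72 - 4.3) = -7.524%, loss ≈ 18806 × 7.524/100 ≈ 1415.
Year 2006: gap = -2.2 × (9.19 - 4.3) = -10.758%, loss ≈ 18806 × 10.758/100 ≈ 2023.
Total lost output = 2002 + 1717 + 1415 + 2023 = 7157 billion.

$7,157 billion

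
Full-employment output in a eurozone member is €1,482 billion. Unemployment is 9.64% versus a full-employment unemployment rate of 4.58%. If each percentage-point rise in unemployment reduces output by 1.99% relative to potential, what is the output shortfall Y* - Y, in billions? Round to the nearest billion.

€149 billion

Output gap = -1.99 × (9.64 - 4.58) = -1.99 × 5.06 = -10.0694%.
Actual GDP ≈ 1482 × 0.899306 ≈ 1333 billion, so the shortfall is 1482 - 1333 = 149 billion.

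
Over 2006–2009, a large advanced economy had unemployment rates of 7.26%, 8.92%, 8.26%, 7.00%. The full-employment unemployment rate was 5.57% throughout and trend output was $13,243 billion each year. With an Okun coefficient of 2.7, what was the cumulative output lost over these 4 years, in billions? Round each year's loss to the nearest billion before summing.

$3,275 billion

Year 2006: gap = -2.7 × (7.26 - 5.57) = -4.563%, loss ≈ 13243 × 4.563/100 ≈ 604.
Year 2007: gap = -2.7 × (8.92 - 5.57) = -9.045%, loss ≈ 13243 × 9.045/100 ≈ 1198.
Year 2008: gap = -2.7 × (8.26 - 5.57) = -7.263%, loss ≈ 13243 × 7.263/100 ≈ 962.
Year 2009: gap = -2.7 × (7 - 5.57) = -3.861%, loss ≈ 13243 × 3.861/100 ≈ 511.
Total lost output = 604 + 1198 + 962 + 511 = 3275 billion.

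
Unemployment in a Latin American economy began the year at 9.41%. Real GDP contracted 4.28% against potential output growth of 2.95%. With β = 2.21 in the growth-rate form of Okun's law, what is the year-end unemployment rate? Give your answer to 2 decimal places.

12.68%

Growth-rate Okun's law: g_Y = g_Y* - β × Δu, so Δu = (g_Y* - g_Y)/β.
Δu = (2.95 + 4.28)/2.21 = 7.23/2.21 = 3.27 percentage points.
Year-end unemployment = 9.41 + 3.27 = 12.68%.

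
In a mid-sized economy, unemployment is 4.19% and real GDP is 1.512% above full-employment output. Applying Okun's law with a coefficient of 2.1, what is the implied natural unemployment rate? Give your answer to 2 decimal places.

4.91%

From Okun's law, u - u* = -(output gap)/β = -(1.512)/2.1 = -0.72 points.
So u* = 4.19 + 0.72 = 4.91%.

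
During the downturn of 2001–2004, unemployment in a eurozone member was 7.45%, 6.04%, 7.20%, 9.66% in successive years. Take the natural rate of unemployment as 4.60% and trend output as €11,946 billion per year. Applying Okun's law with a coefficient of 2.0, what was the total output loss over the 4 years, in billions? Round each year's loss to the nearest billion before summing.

Year 2001: gap = -2.0 × (7.45 - 4.6) = -5.7%, loss ≈ 11946 × 5.7/100 ≈ 681.
Year 2002: gap = -2.0 × (6.04 - 4.6) = -2.88%, loss ≈ 11946 × 2.88/100 ≈ 344.
Year 2003: gap = -2.0 × (7.2 - 4.6) = -5.2%, loss ≈ 11946 × 5.2/100 ≈ 621.
Year 2004: gap = -2.0 × (9.66 - 4.6) = -10.12%, loss ≈ 11946 × 10.12/100 ≈ 1209.
Total lost output = 681 + 344 + 621 + 1209 = 2855 billion.

€2,855 billion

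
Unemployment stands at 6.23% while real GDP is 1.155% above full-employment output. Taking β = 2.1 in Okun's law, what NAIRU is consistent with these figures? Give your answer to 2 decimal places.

From Okun's law, u - u* = -(output gap)/β = -(1.155)/2.1 = -0.55 points.
So u* = 6.23 + 0.55 = 6.78%.

6.78%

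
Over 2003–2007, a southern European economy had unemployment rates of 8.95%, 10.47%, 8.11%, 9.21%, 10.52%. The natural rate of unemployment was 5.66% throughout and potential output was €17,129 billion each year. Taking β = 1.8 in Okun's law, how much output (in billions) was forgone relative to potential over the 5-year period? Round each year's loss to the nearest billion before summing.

Year 2003: gap = -1.8 × (8.95 - 5.66) = -5.922%, loss ≈ 17129 × 5.922/100 ≈ 1014.
Year 2004: gap = -1.8 × (10.47 - 5.66) = -8.658%, loss ≈ 17129 × 8.658/100 ≈ 1483.
Year 2005: gap = -1.8 × (8.11 - 5.66) = -4.41%, loss ≈ 17129 × 4.41/100 ≈ 755.
Year 2006: gap = -1.8 × (9.21 - 5.66) = -6.39%, loss ≈ 17129 × 6.39/100 ≈ 1095.
Year 2007: gap = -1.8 × (10.52 - 5.66) = -8.748%, loss ≈ 17129 × 8.748/100 ≈ 1498.
Total lost output = 1014 + 1483 + 755 + 1095 + 1498 = 5845 billion.

€5,845 billion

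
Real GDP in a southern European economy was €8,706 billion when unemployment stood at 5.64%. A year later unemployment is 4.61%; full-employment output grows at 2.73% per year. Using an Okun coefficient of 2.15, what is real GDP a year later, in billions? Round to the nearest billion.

Δu = 4.61 - 5.64 = -1.03 points.
Okun's law (growth form): g_Y = g_Y* - β × Δu = 2.73 - 2.15 × (-1.03) = 2.73 + 2.2145 = 4.9445%.
Real GDP in the next year = 8706 × (1 + 4.9445/100) = 8706 × 1.049445 ≈ 9136 billion.

€9,136 billion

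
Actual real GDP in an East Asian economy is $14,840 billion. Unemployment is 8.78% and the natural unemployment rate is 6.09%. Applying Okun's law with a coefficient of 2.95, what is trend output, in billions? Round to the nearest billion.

$16,119 billion

Unemployment gap = 8.78 - 6.09 = 2.69 points, so output gap = -2.95 × 2.69 = -7.9355%.
Since Y = Y* × (1 + gap/100), Y* = 14840/0.920645 ≈ 16119 billion.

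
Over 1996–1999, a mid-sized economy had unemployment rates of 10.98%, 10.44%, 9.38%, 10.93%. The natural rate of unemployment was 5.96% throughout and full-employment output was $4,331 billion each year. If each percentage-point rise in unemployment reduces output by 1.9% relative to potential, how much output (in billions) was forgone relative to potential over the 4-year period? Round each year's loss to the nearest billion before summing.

Year 1996: gap = -1.9 × (10.98 - 5.96) = -9.538%, loss ≈ 4331 × 9.538/100 ≈ 413.
Year 1997: gap = -1.9 × (10.44 - 5.96) = -8.512%, loss ≈ 4331 × 8.512/100 ≈ 369.
Year 1998: gap = -1.9 × (9.38 - 5.96) = -6.498%, loss ≈ 4331 × 6.498/100 ≈ 281.
Year 1999: gap = -1.9 × (10.93 - 5.96) = -9.443%, loss ≈ 4331 × 9.443/100 ≈ 409.
Total lost output = 413 + 369 + 281 + 409 = 1472 billion.

$1,472 billion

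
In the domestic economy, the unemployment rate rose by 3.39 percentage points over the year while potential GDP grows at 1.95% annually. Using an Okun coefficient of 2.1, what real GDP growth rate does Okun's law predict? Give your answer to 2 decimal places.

Growth-rate Okun's law: g_Y = g_Y* - β × Δu.
g_Y = 1.95 - 2.1 × (3.39) = 1.95 - 7.119 = -5.169%, i.e. -5.17% to 2 d.p.

-5.17%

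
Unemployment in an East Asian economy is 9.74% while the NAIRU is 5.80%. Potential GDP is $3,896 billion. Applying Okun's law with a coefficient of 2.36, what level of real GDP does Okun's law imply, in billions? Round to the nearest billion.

Unemployment gap = 9.74 - 5.8 = 3.94 points, so the output gap is -2.36 × 3.94 = -9.2984%.
Actual GDP = 3896 × (1 - 9.2984/100) = 3896 × 0.907016 ≈ 3534 billion.

$3,534 billion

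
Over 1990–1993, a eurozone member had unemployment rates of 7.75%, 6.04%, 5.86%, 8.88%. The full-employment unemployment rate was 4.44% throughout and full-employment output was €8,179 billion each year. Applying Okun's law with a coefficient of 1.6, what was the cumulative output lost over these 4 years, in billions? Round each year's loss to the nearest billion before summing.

€1,409 billion

Year 1990: gap = -1.6 × (7.75 - 4.44) = -5.296%, loss ≈ 8179 × 5.296/100 ≈ 433.
Year 1991: gap = -1.6 × (6.04 - 4.44) = -2.56%, loss ≈ 8179 × 2.56/100 ≈ 209.
Year 1992: gap = -1.6 × (5.86 - 4.44) = -2.272%, loss ≈ 8179 × 2.272/100 ≈ 186.
Year 1993: gap = -1.6 × (8.88 - 4.44) = -7.104%, loss ≈ 8179 × 7.104/100 ≈ 581.
Total lost output = 433 + 209 + 186 + 581 = 1409 billion.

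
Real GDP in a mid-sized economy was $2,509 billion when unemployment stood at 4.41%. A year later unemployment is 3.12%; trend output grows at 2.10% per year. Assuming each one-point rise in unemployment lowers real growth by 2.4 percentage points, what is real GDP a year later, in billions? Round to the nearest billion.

Δu = 3.12 - 4.41 = -1.29 points.
Okun's law (growth form): g_Y = g_Y* - β × Δu = 2.10 - 2.4 × (-1.29) = 2.1 + 3.096 = 5.196%.
Real GDP in the next year = 2509 × (1 + 5.196/100) = 2509 × 1.05196 ≈ 2639 billion.

$2,639 billion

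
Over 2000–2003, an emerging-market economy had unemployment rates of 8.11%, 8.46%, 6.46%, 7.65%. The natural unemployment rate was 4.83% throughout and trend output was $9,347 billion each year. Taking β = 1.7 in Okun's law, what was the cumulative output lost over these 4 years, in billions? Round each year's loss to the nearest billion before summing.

$1,805 billion

Year 2000: gap = -1.7 × (8.11 - 4.83) = -5.576%, loss ≈ 9347 × 5.576/100 ≈ 521.
Year 2001: gap = -1.7 × (8.46 - 4.83) = -6.171%, loss ≈ 9347 × 6.171/100 ≈ 577.
Year 2002: gap = -1.7 × (6.46 - 4.83) = -2.771%, loss ≈ 9347 × 2.771/100 ≈ 259.
Year 2003: gap = -1.7 × (7.65 - 4.83) = -4.794%, loss ≈ 9347 × 4.794/100 ≈ 448.
Total lost output = 521 + 577 + 259 + 448 = 1805 billion.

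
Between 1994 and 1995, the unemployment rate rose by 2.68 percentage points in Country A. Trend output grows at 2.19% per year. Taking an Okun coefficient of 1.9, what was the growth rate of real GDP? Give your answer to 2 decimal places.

-2.90%

Growth-rate Okun's law: g_Y = g_Y* - β × Δu.
g_Y = 2.19 - 1.9 × (2.68) = 2.19 - 5.092 = -2.902%, i.e. -2.90% to 2 d.p.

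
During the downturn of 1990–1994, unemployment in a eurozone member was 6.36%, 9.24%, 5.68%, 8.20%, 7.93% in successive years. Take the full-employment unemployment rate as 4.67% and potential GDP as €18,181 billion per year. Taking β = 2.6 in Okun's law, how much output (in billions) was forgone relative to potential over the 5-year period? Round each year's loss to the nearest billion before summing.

€6,646 billion

Year 1990: gap = -2.6 × (6.36 - 4.67) = -4.394%, loss ≈ 18181 × 4.394/100 ≈ 799.
Year 1991: gap = -2.6 × (9.24 - 4.67) = -11.882%, loss ≈ 18181 × 11.882/100 ≈ 2160.
Year 1992: gap = -2.6 × (5.68 - 4.67) = -2.626%, loss ≈ 18181 × 2.626/100 ≈ 477.
Year 1993: gap = -2.6 × (8.2 - 4.67) = -9.178%, loss ≈ 18181 × 9.178/100 ≈ 1669.
Year 1994: gap = -2.6 × (7.93 - 4.67) = -8.476%, loss ≈ 18181 × 8.476/100 ≈ 1541.
Total lost output = 799 + 2160 + 477 + 1669 + 1541 = 6646 billion.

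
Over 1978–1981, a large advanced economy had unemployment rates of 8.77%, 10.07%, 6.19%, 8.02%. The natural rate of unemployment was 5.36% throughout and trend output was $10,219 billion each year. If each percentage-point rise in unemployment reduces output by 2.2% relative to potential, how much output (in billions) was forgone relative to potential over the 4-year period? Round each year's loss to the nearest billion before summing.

Year 1978: gap = -2.2 × (8.77 - 5.36) = -7.502%, loss ≈ 10219 × 7.502/100 ≈ 767.
Year 1979: gap = -2.2 × (10.07 - 5.36) = -10.362%, loss ≈ 10219 × 10.362/100 ≈ 1059.
Year 1980: gap = -2.2 × (6.19 - 5.36) = -1.826%, loss ≈ 10219 × 1.826/100 ≈ 187.
Year 1981: gap = -2.2 × (8.02 - 5.36) = -5.852%, loss ≈ 10219 × 5.852/100 ≈ 598.
Total lost output = 767 + 1059 + 187 + 598 = 2611 billion.

$2,611 billion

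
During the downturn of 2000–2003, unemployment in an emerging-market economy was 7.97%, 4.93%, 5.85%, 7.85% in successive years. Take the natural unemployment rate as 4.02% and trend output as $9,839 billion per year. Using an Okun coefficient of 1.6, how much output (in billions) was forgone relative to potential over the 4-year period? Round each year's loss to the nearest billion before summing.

$1,656 billion

Year 2000: gap = -1.6 × (7.97 - 4.02) = -6.32%, loss ≈ 9839 × 6.32/100 ≈ 622.
Year 2001: gap = -1.6 × (4.93 - 4.02) = -1.456%, loss ≈ 9839 × 1.456/100 ≈ 143.
Year 2002: gap = -1.6 × (5.85 - 4.02) = -2.928%, loss ≈ 9839 × 2.928/100 ≈ 288.
Year 2003: gap = -1.6 × (7.85 - 4.02) = -6.128%, loss ≈ 9839 × 6.128/100 ≈ 603.
Total lost output = 622 + 143 + 288 + 603 = 1656 billion.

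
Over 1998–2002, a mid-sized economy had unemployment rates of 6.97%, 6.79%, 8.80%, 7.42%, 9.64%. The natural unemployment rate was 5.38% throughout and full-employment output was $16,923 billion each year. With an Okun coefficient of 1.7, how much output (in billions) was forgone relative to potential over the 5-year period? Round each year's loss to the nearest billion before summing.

Year 1998: gap = -1.7 × (6.97 - 5.38) = -2.703%, loss ≈ 16923 × 2.703/100 ≈ 457.
Year 1999: gap = -1.7 × (6.79 - 5.38) = -2.397%, loss ≈ 16923 × 2.397/100 ≈ 406.
Year 2000: gap = -1.7 × (8.8 - 5.38) = -5.814%, loss ≈ 16923 × 5.814/100 ≈ 984.
Year 2001: gap = -1.7 × (7.42 - 5.38) = -3.468%, loss ≈ 16923 × 3.468/100 ≈ 587.
Year 2002: gap = -1.7 × (9.64 - 5.38) = -7.242%, loss ≈ 16923 × 7.242/100 ≈ 1226.
Total lost output = 457 + 406 + 984 + 587 + 1226 = 3660 billion.

$3,660 billion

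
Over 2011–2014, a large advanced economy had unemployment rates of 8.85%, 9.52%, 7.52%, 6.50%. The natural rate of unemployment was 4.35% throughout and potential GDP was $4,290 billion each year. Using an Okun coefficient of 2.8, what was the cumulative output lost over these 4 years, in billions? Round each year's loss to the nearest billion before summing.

$1,801 billion

Year 2011: gap = -2.8 × (8.85 - 4.35) = -12.6%, loss ≈ 4290 × 12.6/100 ≈ 541.
Year 2012: gap = -2.8 × (9.52 - 4.35) = -14.476%, loss ≈ 4290 × 14.476/100 ≈ 621.
Year 2013: gap = -2.8 × (7.52 - 4.35) = -8.876%, loss ≈ 4290 × 8.876/100 ≈ 381.
Year 2014: gap = -2.8 × (6.5 - 4.35) = -6.02%, loss ≈ 4290 × 6.02/100 ≈ 258.
Total lost output = 541 + 621 + 381 + 258 = 1801 billion.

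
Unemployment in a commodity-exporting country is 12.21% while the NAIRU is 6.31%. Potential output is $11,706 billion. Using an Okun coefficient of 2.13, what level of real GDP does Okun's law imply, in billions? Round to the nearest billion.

Unemployment gap = 12.21 - 6.31 = 5.9 points, so the output gap is -2.13 × 5.9 = -12.567%.
Actual GDP = 11706 × (1 - 12.567/100) = 11706 × 0.87433 ≈ 10235 billion.

$10,235 billion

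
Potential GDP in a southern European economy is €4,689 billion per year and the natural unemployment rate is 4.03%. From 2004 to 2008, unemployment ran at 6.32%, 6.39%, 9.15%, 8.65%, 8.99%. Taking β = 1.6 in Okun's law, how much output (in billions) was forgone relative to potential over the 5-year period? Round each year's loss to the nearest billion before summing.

Year 2004: gap = -1.6 × (6.32 - 4.03) = -3.664%, loss ≈ 4689 × 3.664/100 ≈ 172.
Year 2005: gap = -1.6 × (6.39 - 4.03) = -3.776%, loss ≈ 4689 × 3.776/100 ≈ 177.
Year 2006: gap = -1.6 × (9.15 - 4.03) = -8.192%, loss ≈ 4689 × 8.192/100 ≈ 384.
Year 2007: gap = -1.6 × (8.65 - 4.03) = -7.392%, loss ≈ 4689 × 7.392/100 ≈ 347.
Year 2008: gap = -1.6 × (8.99 - 4.03) = -7.936%, loss ≈ 4689 × 7.936/100 ≈ 372.
Total lost output = 172 + 177 + 384 + 347 + 372 = 1452 billion.

€1,452 billion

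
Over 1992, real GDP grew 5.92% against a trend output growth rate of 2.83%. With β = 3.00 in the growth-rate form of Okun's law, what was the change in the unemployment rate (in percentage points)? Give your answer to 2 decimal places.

-1.03 percentage points

Growth-rate Okun's law: g_Y = g_Y* - β × Δu, so Δu = (g_Y* - g_Y)/β.
Δu = (2.83 - 5.92)/3.00 = -3.09/3.00 = -1.03 percentage points.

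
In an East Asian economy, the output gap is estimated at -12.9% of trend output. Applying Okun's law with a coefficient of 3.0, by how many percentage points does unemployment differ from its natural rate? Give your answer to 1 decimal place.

4.3 percentage points

Okun's law: output gap = -β × (u - u*), so u - u* = -(output gap)/β.
u - u* = -(-12.9)/3.0 = 4.3 percentage points.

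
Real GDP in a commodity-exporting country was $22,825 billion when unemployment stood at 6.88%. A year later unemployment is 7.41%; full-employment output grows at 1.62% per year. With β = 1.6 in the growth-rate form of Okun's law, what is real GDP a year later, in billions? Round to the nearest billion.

Δu = 7.41 - 6.88 = 0.53 points.
Okun's law (growth form): g_Y = g_Y* - β × Δu = 1.62 - 1.6 × (0.53) = 1.62 - 0.848 = 0.772%.
Real GDP in the next year = 22825 × (1 + 0.772/100) = 22825 × 1.00772 ≈ 23001 billion.

$23,001 billion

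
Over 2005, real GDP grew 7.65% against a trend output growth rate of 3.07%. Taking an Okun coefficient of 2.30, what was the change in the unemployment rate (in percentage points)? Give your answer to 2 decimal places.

-1.99 percentage points

Growth-rate Okun's law: g_Y = g_Y* - β × Δu, so Δu = (g_Y* - g_Y)/β.
Δu = (3.07 - 7.65)/2.30 = -4.58/2.30 = -1.99 percentage points.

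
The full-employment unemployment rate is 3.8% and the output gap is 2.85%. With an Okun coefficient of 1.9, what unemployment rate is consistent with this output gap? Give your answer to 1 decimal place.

From Okun's law, u - u* = -(output gap)/β = -(2.85)/1.9 = -1.5 points.
So u = 3.8 - 1.5 = 2.3%.

2.3%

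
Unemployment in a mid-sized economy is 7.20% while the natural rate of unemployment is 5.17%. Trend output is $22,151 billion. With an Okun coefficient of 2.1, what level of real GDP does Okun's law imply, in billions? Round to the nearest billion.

Unemployment gap = 7.2 - 5.17 = 2.03 points, so the output gap is -2.1 × 2.03 = -4.263%.
Actual GDP = 22151 × (1 - 4.263/100) = 22151 × 0.95737 ≈ 21207 billion.

$21,207 billion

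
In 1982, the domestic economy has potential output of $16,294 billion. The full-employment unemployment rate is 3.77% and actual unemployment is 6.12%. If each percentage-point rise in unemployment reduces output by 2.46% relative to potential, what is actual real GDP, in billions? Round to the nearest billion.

$15,352 billion

Unemployment gap = 6.12 - 3.77 = 2.35 points, so the output gap is -2.46 × 2.35 = -5.781%.
Actual GDP = 16294 × (1 - 5.781/100) = 16294 × 0.94219 ≈ 15352 billion.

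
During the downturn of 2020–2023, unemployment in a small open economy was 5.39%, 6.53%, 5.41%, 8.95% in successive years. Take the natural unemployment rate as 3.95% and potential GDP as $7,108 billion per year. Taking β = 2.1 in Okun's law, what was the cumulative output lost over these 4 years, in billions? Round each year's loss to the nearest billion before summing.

Year 2020: gap = -2.1 × (5.39 - 3.95) = -3.024%, loss ≈ 7108 × 3.024/100 ≈ 215.
Year 2021: gap = -2.1 × (6.53 - 3.95) = -5.418%, loss ≈ 7108 × 5.418/100 ≈ 385.
Year 2022: gap = -2.1 × (5.41 - 3.95) = -3.066%, loss ≈ 7108 × 3.066/100 ≈ 218.
Year 2023: gap = -2.1 × (8.95 - 3.95) = -10.5%, loss ≈ 7108 × 10.5/100 ≈ 746.
Total lost output = 215 + 385 + 218 + 746 = 1564 billion.

$1,564 billion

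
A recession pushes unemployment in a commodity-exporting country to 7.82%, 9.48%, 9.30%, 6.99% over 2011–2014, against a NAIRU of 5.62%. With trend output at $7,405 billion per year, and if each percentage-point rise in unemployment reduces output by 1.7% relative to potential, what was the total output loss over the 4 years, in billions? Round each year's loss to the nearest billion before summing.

Year 2011: gap = -1.7 × (7.82 - 5.62) = -3.74%, loss ≈ 7405 × 3.74/100 ≈ 277.
Year 2012: gap = -1.7 × (9.48 - 5.62) = -6.562%, loss ≈ 7405 × 6.562/100 ≈ 486.
Year 2013: gap = -1.7 × (9.3 - 5.62) = -6.256%, loss ≈ 7405 × 6.256/100 ≈ 463.
Year 2014: gap = -1.7 × (6.99 - 5.62) = -2.329%, loss ≈ 7405 × 2.329/100 ≈ 172.
Total lost output = 277 + 486 + 463 + 172 = 1398 billion.

$1,398 billion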